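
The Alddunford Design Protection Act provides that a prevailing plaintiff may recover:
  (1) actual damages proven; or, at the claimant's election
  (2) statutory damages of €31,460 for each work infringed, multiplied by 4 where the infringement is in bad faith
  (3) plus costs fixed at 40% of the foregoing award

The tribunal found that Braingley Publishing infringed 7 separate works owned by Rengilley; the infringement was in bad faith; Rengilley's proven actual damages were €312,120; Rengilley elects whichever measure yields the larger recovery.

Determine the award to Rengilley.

Statutory damages: 7 × €31,460 = €220,220
Multiplied by 4: 4 × €220,220 = €880,880
Greater of actual damages (€312,120) or enhanced statutory damages (€880,880): €880,880
Costs: 40% of €880,880 = €352,352
Award plus costs: €880,880 + €352,352 = €1,233,232

€1,233,232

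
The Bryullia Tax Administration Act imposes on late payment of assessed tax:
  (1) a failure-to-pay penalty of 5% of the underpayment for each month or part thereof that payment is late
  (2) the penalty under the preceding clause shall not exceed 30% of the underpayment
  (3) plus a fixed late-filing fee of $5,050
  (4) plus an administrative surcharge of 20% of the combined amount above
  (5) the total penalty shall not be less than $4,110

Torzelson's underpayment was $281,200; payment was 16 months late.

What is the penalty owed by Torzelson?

Accrued rate: 5% × 16 = 80%, capped at 30% → 30%
Failure-to-pay penalty: 30% of $281,200 = $84,360
Penalty before surcharge: $84,360 + $5,050 = $89,410
Administrative surcharge: 20% of $89,410 = $17,882
Total penalty: $89,410 + $17,882 = $107,292
Minimum $4,110: $107,292 meets the minimum, no increase.

$107,292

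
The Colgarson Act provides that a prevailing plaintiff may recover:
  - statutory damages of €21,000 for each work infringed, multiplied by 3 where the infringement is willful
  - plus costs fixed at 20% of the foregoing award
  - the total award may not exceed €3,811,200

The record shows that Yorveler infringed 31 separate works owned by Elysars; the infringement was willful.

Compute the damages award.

Statutory damages: 31 × €21,000 = €651,000
Trebled: 3 × €651,000 = €1,953,000
Costs: 20% of €1,953,000 = €390,600
Award plus costs: €1,953,000 + €390,600 = €2,343,600
Cap at €3,811,200: €2,343,600 is within the cap, no reduction.

€2,343,600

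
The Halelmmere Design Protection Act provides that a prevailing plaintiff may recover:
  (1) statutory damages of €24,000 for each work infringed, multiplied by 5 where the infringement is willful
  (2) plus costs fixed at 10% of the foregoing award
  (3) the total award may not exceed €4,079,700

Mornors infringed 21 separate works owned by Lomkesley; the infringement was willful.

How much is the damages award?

€2,772,000

Statutory damages: 21 × €24,000 = €504,000
Multiplied by 5: 5 × €504,000 = €2,520,000
Costs: 10% of €2,520,000 = €252,000
Award plus costs: €2,520,000 + €252,000 = €2,772,000
Cap at €4,079,700: €2,772,000 is within the cap, no reduction.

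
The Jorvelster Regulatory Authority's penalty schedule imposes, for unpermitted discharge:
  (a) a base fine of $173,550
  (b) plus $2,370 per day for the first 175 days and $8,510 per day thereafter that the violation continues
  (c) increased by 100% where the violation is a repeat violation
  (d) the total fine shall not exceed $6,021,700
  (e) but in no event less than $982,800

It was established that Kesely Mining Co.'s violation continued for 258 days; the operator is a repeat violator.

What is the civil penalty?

Civil penalty: $2,589,260

First 175 days: 175 × $2,370 = $414,750
Remaining days: (258 − 175) × $8,510 = $706,330
Per-day component: $414,750 + $706,330 = $1,121,080
Base plus per-day: $173,550 + $1,121,080 = $1,294,630
Enhancement: 100% of $1,294,630 = $1,294,630
Enhanced fine: $1,294,630 + $1,294,630 = $2,589,260
Cap at $6,021,700: $2,589,260 is within the cap, no reduction.
Minimum $982,800: $2,589,260 meets the minimum, no increase.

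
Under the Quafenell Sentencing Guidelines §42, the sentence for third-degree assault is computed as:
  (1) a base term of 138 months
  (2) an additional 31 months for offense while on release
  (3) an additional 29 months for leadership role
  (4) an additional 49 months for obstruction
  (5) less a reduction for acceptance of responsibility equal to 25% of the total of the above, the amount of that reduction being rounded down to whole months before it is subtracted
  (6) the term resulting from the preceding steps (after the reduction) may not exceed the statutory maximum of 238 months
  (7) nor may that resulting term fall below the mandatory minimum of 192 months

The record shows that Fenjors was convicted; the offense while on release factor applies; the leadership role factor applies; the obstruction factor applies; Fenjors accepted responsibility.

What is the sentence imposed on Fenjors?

192 months

Offense while on release enhancement: +31 months
Leadership role enhancement: +29 months
Obstruction enhancement: +49 months
Adjusted term: 138 months + 31 months + 29 months + 49 months = 247 months
Acceptance of responsibility reduction: 25% of 247 months = 61 months (rounded down)
After reduction: 247 − 61 = 186 months
Cap at 238 months: 186 months is within the cap, no reduction.
Minimum 192 months: 186 months is below the minimum → 192 months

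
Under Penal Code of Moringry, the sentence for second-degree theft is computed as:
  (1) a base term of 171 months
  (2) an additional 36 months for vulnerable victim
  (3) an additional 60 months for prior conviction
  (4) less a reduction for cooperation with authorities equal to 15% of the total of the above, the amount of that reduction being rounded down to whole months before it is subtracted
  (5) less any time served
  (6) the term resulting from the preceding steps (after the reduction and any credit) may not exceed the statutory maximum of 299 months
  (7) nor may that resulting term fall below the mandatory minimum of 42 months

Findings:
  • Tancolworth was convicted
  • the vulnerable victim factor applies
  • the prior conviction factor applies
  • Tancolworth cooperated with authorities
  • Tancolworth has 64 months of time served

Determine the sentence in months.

Sentence: 163 months

Vulnerable victim enhancement: +36 months
Prior conviction enhancement: +60 months
Adjusted term: 171 months + 36 months + 60 months = 267 months
Cooperation with authorities reduction: 15% of 267 months = 40 months (rounded down)
After reduction: 267 − 40 = 227 months
Less time served: 227 months − 64 months = 163 months
Cap at 299 months: 163 months is within the cap, no reduction.
Minimum 42 months: 163 months meets the minimum, no increase.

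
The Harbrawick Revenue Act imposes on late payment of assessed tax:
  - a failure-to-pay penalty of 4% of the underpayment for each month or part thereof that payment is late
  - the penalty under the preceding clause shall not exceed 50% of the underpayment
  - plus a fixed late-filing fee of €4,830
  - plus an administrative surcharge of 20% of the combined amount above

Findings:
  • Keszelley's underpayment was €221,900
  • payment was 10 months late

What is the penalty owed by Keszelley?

€112,308

Accrued rate: 4% × 10 = 40%, capped at 50% → 40%
Failure-to-pay penalty: 40% of €221,900 = €88,760
Penalty before surcharge: €88,760 + €4,830 = €93,590
Administrative surcharge: 20% of €93,590 = €18,718
Total penalty: €93,590 + €18,718 = €112,308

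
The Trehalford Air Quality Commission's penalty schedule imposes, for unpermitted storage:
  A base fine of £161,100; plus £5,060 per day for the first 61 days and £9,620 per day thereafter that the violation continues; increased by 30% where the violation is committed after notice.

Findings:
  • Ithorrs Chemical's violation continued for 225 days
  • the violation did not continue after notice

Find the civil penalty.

Civil penalty: £2,047,440

First 61 days: 61 × £5,060 = £308,660
Remaining days: (225 − 61) × £9,620 = £1,577,680
Per-day component: £308,660 + £1,577,680 = £1,886,340
Base plus per-day: £161,100 + £1,886,340 = £2,047,440
The violation did not continue after notice: no 30% increase.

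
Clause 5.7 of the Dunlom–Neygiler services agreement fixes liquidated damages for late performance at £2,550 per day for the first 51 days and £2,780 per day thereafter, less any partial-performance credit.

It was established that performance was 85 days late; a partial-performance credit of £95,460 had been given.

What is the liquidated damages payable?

First 51 days: 51 × £2,550 = £130,050
Remaining days: (85 − 51) × £2,780 = £94,520
Accrued per-day damages: £130,050 + £94,520 = £224,570
Less partial-performance credit: £224,570 − £95,460 = £129,110

£129,110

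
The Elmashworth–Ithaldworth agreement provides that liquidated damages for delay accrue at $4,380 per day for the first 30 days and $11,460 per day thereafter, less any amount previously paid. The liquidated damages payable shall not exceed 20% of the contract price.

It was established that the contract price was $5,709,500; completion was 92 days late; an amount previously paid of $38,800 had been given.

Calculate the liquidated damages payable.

$803,120

First 30 days: 30 × $4,380 = $131,400
Remaining days: (92 − 30) × $11,460 = $710,520
Accrued per-day damages: $131,400 + $710,520 = $841,920
Less amount previously paid: $841,920 − $38,800 = $803,120
Cap: 20% of $5,709,500 = $1,141,900
Cap at $1,141,900: $803,120 is within the cap, no reduction.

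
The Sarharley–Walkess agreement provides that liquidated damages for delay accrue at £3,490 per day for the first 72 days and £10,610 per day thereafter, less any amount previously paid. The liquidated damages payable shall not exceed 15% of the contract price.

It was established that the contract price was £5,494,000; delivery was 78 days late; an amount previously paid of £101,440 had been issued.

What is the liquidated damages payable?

£213,500

First 72 days: 72 × £3,490 = £251,280
Remaining days: (78 − 72) × £10,610 = £63,660
Accrued per-day damages: £251,280 + £63,660 = £314,940
Less amount previously paid: £314,940 − £101,440 = £213,500
Cap: 15% of £5,494,000 = £824,100
Cap at £824,100: £213,500 is within the cap, no reduction.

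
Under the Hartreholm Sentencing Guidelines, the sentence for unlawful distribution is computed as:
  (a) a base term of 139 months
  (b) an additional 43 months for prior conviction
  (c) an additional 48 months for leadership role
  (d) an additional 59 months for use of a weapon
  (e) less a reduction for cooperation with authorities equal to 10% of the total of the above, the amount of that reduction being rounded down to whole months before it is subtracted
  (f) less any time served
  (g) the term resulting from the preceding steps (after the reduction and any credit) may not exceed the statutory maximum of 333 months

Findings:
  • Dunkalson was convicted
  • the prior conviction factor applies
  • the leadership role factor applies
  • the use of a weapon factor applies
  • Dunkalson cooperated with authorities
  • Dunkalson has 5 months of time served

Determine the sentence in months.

256 months

Prior conviction enhancement: +43 months
Leadership role enhancement: +48 months
Use of a weapon enhancement: +59 months
Adjusted term: 139 months + 43 months + 48 months + 59 months = 289 months
Cooperation with authorities reduction: 10% of 289 months = 28 months (rounded down)
After reduction: 289 − 28 = 261 months
Less time served: 261 months − 5 months = 256 months
Cap at 333 months: 256 months is within the cap, no reduction.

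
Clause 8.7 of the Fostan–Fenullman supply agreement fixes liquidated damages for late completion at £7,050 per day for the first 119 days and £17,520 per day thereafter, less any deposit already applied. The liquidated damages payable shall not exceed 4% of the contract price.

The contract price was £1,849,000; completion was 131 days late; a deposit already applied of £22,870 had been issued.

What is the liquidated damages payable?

£73,960

First 119 days: 119 × £7,050 = £838,950
Remaining days: (131 − 119) × £17,520 = £210,240
Accrued per-day damages: £838,950 + £210,240 = £1,049,190
Less deposit already applied: £1,049,190 − £22,870 = £1,026,320
Cap: 4% of £1,849,000 = £73,960
Cap at £73,960: £1,026,320 exceeds the cap → £73,960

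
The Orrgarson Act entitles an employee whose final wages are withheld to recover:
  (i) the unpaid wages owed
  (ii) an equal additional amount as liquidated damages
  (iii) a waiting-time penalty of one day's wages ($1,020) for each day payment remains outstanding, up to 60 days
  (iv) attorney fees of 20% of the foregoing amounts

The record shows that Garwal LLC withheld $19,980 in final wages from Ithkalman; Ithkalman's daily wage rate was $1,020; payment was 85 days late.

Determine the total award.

Liquidated damages (equal amount): $19,980
Penalty days: min(85, 60) = 60
Waiting-time penalty: 60 × $1,020 = $61,200
Subtotal: $19,980 + $19,980 + $61,200 = $101,160
Attorney fees: 20% of $101,160 = $20,232
Total award: $101,160 + $20,232 = $121,392

Total award: $121,392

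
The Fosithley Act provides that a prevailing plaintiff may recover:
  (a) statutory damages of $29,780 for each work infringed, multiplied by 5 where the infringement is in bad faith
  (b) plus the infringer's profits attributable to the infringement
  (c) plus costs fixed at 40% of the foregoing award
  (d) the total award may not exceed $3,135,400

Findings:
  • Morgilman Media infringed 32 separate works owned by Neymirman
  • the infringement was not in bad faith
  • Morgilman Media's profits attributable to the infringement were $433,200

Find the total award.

$1,940,624

Statutory damages: 32 × $29,780 = $952,960
Infringement not in bad faith: no ×5 enhancement.
Combined award: $952,960 + $433,200 = $1,386,160
Costs: 40% of $1,386,160 = $554,464
Award plus costs: $1,386,160 + $554,464 = $1,940,624
Cap at $3,135,400: $1,940,624 is within the cap, no reduction.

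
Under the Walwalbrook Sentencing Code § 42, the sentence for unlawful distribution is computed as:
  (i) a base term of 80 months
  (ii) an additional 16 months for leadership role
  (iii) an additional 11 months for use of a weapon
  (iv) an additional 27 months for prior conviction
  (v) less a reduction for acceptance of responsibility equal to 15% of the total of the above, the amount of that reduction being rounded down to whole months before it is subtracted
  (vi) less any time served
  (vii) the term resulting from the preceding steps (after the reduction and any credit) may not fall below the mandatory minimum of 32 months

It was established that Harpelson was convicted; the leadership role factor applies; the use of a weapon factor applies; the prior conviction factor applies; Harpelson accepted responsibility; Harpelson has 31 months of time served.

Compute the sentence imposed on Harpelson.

83 months

Leadership role enhancement: +16 months
Use of a weapon enhancement: +11 months
Prior conviction enhancement: +27 months
Adjusted term: 80 months + 16 months + 11 months + 27 months = 134 months
Acceptance of responsibility reduction: 15% of 134 months = 20 months (rounded down)
After reduction: 134 − 20 = 114 months
Less time served: 114 months − 31 months = 83 months
Minimum 32 months: 83 months meets the minimum, no increase.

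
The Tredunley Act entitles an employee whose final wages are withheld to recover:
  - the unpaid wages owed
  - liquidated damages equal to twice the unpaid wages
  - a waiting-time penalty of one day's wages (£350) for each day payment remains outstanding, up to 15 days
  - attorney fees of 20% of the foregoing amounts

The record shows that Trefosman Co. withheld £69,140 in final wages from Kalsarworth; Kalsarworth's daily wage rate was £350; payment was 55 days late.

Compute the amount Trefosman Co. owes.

Doubled: 2 × £69,140 = £138,280
Penalty days: min(55, 15) = 15
Waiting-time penalty: 15 × £350 = £5,250
Subtotal: £69,140 + £138,280 + £5,250 = £212,670
Attorney fees: 20% of £212,670 = £42,534
Total award: £212,670 + £42,534 = £255,204

£255,204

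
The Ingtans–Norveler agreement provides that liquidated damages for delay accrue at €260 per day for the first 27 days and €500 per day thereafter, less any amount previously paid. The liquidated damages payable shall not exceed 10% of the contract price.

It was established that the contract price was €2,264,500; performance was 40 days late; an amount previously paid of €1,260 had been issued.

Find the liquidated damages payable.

€12,260

First 27 days: 27 × €260 = €7,020
Remaining days: (40 − 27) × €500 = €6,500
Accrued per-day damages: €7,020 + €6,500 = €13,520
Less amount previously paid: €13,520 − €1,260 = €12,260
Cap: 10% of €2,264,500 = €226,450
Cap at €226,450: €12,260 is within the cap, no reduction.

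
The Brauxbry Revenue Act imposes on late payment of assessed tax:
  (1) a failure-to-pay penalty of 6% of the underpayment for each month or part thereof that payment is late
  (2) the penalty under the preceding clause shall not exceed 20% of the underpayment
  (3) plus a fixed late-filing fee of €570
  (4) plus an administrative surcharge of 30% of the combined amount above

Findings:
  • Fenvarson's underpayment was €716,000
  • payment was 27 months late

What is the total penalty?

€186,901

Accrued rate: 6% × 27 = 162%, capped at 20% → 20%
Failure-to-pay penalty: 20% of €716,000 = €143,200
Penalty before surcharge: €143,200 + €570 = €143,770
Administrative surcharge: 30% of €143,770 = €43,131
Total penalty: €143,770 + €43,131 = €186,901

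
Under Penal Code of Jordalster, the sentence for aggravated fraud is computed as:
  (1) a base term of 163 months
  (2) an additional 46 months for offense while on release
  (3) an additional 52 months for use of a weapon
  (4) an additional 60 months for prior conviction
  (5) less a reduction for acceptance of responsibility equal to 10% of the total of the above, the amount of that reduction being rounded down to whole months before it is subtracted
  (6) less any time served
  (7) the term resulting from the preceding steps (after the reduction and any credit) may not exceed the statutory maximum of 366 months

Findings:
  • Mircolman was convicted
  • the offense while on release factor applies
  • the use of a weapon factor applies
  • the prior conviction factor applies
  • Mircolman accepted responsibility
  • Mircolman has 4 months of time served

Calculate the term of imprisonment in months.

Offense while on release enhancement: +46 months
Use of a weapon enhancement: +52 months
Prior conviction enhancement: +60 months
Adjusted term: 163 months + 46 months + 52 months + 60 months = 321 months
Acceptance of responsibility reduction: 10% of 321 months = 32 months (rounded down)
After reduction: 321 − 32 = 289 months
Less time served: 289 months − 4 months = 285 months
Cap at 366 months: 285 months is within the cap, no reduction.

285 months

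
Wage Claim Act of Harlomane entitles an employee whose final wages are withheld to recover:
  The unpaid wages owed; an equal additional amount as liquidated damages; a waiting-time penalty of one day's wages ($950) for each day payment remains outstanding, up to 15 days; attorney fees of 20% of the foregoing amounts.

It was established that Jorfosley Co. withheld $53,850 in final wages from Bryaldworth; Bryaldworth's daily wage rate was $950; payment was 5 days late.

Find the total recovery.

$134,940

Liquidated damages (equal amount): $53,850
Penalty days: min(5, 15) = 5
Waiting-time penalty: 5 × $950 = $4,750
Subtotal: $53,850 + $53,850 + $4,750 = $112,450
Attorney fees: 20% of $112,450 = $22,490
Total award: $112,450 + $22,490 = $134,940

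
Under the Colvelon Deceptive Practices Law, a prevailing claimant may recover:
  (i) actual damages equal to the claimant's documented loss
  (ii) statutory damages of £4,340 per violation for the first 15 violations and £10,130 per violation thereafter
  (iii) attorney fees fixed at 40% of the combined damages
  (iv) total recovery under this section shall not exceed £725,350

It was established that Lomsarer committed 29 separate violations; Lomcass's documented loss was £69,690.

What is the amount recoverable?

Total recovery: £387,254

First 15 violations: 15 × £4,340 = £65,100
Remaining violations: (29 − 15) × £10,130 = £141,820
Statutory damages: £65,100 + £141,820 = £206,920
Combined damages: £69,690 + £206,920 = £276,610
Attorney fees: 40% of £276,610 = £110,644
Total before cap: £276,610 + £110,644 = £387,254
Cap at £725,350: £387,254 is within the cap, no reduction.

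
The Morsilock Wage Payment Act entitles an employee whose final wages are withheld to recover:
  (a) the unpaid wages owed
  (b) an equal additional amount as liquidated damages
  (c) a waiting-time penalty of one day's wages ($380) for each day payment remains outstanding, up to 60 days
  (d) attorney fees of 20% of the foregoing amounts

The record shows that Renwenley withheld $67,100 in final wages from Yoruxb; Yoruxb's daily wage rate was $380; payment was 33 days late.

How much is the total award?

$176,088

Liquidated damages (equal amount): $67,100
Penalty days: min(33, 60) = 33
Waiting-time penalty: 33 × $380 = $12,540
Subtotal: $67,100 + $67,100 + $12,540 = $146,740
Attorney fees: 20% of $146,740 = $29,348
Total award: $146,740 + $29,348 = $176,088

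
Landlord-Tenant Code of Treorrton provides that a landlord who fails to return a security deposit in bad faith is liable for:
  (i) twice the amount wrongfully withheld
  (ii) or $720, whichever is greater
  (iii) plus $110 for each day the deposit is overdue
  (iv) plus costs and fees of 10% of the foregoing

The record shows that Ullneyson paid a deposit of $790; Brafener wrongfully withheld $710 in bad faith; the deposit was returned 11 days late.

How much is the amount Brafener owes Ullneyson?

Recovery: $2,893

Doubled: 2 × $710 = $1,420
Minimum $720: $1,420 meets the minimum, no increase.
Late-return penalty: 11 × $110 = $1,210
Damages plus late penalty: $1,420 + $1,210 = $2,630
Costs and fees: 10% of $2,630 = $263
Total recovery: $2,630 + $263 = $2,893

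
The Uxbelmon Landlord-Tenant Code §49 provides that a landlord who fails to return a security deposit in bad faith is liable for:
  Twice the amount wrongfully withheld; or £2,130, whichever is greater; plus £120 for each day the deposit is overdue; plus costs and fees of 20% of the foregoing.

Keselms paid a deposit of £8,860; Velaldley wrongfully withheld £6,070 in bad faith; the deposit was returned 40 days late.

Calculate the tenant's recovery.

Doubled: 2 × £6,070 = £12,140
Minimum £2,130: £12,140 meets the minimum, no increase.
Late-return penalty: 40 × £120 = £4,800
Damages plus late penalty: £12,140 + £4,800 = £16,940
Costs and fees: 20% of £16,940 = £3,388
Total recovery: £16,940 + £3,388 = £20,328

£20,328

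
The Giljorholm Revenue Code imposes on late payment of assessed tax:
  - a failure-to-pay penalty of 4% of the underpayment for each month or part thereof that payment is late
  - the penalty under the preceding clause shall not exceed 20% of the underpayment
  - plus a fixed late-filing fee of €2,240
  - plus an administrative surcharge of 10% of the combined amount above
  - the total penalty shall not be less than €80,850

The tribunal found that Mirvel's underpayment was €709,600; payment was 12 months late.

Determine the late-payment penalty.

€158,576

Accrued rate: 4% × 12 = 48%, capped at 20% → 20%
Failure-to-pay penalty: 20% of €709,600 = €141,920
Penalty before surcharge: €141,920 + €2,240 = €144,160
Administrative surcharge: 10% of €144,160 = €14,416
Total penalty: €144,160 + €14,416 = €158,576
Minimum €80,850: €158,576 meets the minimum, no increase.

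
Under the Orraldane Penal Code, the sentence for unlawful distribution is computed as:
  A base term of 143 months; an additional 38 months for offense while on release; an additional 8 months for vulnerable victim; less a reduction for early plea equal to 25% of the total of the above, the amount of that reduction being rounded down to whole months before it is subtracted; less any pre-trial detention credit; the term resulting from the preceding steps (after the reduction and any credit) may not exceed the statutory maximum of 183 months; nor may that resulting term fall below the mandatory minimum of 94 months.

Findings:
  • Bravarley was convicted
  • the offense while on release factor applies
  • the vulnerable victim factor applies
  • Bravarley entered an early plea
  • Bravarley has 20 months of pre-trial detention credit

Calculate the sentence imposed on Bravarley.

Offense while on release enhancement: +38 months
Vulnerable victim enhancement: +8 months
Adjusted term: 143 months + 38 months + 8 months = 189 months
Early plea reduction: 25% of 189 months = 47 months (rounded down)
After reduction: 189 − 47 = 142 months
Less pre-trial detention credit: 142 months − 20 months = 122 months
Cap at 183 months: 122 months is within the cap, no reduction.
Minimum 94 months: 122 months meets the minimum, no increase.

122 months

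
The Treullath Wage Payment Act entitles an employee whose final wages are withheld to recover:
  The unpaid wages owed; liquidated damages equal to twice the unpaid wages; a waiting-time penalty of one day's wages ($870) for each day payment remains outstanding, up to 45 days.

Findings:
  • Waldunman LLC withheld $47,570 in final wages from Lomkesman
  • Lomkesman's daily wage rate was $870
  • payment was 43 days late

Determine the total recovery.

$180,120

Doubled: 2 × $47,570 = $95,140
Penalty days: min(43, 45) = 43
Waiting-time penalty: 43 × $870 = $37,410
Total award: $47,570 + $95,140 + $37,410 = $180,120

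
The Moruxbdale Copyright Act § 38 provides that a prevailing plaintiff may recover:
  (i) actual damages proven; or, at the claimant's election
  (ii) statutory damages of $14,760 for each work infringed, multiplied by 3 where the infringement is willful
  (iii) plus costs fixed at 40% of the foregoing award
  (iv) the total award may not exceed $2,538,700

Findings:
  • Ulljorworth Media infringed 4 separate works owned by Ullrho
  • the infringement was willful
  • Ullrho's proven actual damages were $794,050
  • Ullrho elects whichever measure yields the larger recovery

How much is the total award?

Statutory damages: 4 × $14,760 = $59,040
Trebled: 3 × $59,040 = $177,120
Greater of actual damages ($794,050) or enhanced statutory damages ($177,120): $794,050
Costs: 40% of $794,050 = $317,620
Award plus costs: $794,050 + $317,620 = $1,111,670
Cap at $2,538,700: $1,111,670 is within the cap, no reduction.

$1,111,670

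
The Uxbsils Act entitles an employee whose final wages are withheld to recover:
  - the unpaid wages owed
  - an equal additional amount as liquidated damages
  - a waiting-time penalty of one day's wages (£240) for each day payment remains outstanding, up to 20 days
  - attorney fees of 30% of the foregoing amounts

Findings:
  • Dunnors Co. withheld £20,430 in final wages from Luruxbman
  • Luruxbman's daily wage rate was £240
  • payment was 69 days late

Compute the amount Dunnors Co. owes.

£59,358

Liquidated damages (equal amount): £20,430
Penalty days: min(69, 20) = 20
Waiting-time penalty: 20 × £240 = £4,800
Subtotal: £20,430 + £20,430 + £4,800 = £45,660
Attorney fees: 30% of £45,660 = £13,698
Total award: £45,660 + £13,698 = £59,358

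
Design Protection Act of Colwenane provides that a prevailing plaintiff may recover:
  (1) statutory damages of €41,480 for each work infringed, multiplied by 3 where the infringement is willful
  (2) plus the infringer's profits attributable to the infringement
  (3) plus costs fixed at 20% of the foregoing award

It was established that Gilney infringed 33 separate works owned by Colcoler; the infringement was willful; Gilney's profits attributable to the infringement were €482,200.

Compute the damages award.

€5,506,464

Statutory damages: 33 × €41,480 = €1,368,840
Trebled: 3 × €1,368,840 = €4,106,520
Combined award: €4,106,520 + €482,200 = €4,588,720
Costs: 20% of €4,588,720 = €917,744
Award plus costs: €4,588,720 + €917,744 = €5,506,464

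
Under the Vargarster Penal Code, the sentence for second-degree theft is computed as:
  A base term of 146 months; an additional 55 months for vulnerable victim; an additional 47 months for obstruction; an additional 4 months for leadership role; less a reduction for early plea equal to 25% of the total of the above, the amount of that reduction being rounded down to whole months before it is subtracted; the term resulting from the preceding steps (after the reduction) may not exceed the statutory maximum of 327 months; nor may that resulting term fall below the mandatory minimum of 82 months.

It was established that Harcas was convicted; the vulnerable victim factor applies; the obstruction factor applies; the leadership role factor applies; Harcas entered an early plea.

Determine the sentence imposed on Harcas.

189 months

Vulnerable victim enhancement: +55 months
Obstruction enhancement: +47 months
Leadership role enhancement: +4 months
Adjusted term: 146 months + 55 months + 47 months + 4 months = 252 months
Early plea reduction: 25% of 252 months = 63 months (rounded down)
After reduction: 252 − 63 = 189 months
Cap at 327 months: 189 months is within the cap, no reduction.
Minimum 82 months: 189 months meets the minimum, no increase.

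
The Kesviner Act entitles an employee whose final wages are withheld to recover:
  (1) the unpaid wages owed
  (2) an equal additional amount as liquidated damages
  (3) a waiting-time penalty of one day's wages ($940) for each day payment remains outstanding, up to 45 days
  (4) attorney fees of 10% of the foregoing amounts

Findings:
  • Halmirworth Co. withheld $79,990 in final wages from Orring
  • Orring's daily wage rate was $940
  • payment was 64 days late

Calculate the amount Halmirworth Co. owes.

Liquidated damages (equal amount): $79,990
Penalty days: min(64, 45) = 45
Waiting-time penalty: 45 × $940 = $42,300
Subtotal: $79,990 + $79,990 + $42,300 = $202,280
Attorney fees: 10% of $202,280 = $20,228
Total award: $202,280 + $20,228 = $222,508

Total award: $222,508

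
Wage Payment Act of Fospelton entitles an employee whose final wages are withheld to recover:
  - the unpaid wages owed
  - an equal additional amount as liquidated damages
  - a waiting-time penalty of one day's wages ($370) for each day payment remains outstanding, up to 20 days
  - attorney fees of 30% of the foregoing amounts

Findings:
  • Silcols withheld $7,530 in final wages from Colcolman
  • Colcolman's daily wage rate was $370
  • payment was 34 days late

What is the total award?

$29,198

Liquidated damages (equal amount): $7,530
Penalty days: min(34, 20) = 20
Waiting-time penalty: 20 × $370 = $7,400
Subtotal: $7,530 + $7,530 + $7,400 = $22,460
Attorney fees: 30% of $22,460 = $6,738
Total award: $22,460 + $6,738 = $29,198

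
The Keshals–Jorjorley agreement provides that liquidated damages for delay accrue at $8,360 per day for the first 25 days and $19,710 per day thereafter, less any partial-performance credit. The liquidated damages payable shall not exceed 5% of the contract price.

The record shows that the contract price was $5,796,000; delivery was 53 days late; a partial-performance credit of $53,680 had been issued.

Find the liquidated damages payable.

First 25 days: 25 × $8,360 = $209,000
Remaining days: (53 − 25) × $19,710 = $551,880
Accrued per-day damages: $209,000 + $551,880 = $760,880
Less partial-performance credit: $760,880 − $53,680 = $707,200
Cap: 5% of $5,796,000 = $289,800
Cap at $289,800: $707,200 exceeds the cap → $289,800

$289,800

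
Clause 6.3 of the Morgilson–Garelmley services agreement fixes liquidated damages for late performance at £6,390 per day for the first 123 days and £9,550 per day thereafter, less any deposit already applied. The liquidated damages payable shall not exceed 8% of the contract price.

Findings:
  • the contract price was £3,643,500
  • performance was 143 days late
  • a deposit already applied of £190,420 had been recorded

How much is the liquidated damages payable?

£291,480

First 123 days: 123 × £6,390 = £785,970
Remaining days: (143 − 123) × £9,550 = £191,000
Accrued per-day damages: £785,970 + £191,000 = £976,970
Less deposit already applied: £976,970 − £190,420 = £786,550
Cap: 8% of £3,643,500 = £291,480
Cap at £291,480: £786,550 exceeds the cap → £291,480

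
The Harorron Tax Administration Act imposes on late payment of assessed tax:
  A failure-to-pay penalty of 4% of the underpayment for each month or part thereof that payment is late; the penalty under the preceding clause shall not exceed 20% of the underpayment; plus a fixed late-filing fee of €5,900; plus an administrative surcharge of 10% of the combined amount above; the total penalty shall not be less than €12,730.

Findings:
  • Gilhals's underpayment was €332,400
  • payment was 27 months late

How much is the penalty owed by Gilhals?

Accrued rate: 4% × 27 = 108%, capped at 20% → 20%
Failure-to-pay penalty: 20% of €332,400 = €66,480
Penalty before surcharge: €66,480 + €5,900 = €72,380
Administrative surcharge: 10% of €72,380 = €7,238
Total penalty: €72,380 + €7,238 = €79,618
Minimum €12,730: €79,618 meets the minimum, no increase.

€79,618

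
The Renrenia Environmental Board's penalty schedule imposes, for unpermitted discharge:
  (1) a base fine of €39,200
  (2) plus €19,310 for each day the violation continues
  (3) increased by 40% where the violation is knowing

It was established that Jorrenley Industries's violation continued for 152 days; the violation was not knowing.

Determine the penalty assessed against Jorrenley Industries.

Civil penalty: €2,974,320

Per-day component: 152 × €19,310 = €2,935,120
Base plus per-day: €39,200 + €2,935,120 = €2,974,320
The violation was not knowing: no 40% increase.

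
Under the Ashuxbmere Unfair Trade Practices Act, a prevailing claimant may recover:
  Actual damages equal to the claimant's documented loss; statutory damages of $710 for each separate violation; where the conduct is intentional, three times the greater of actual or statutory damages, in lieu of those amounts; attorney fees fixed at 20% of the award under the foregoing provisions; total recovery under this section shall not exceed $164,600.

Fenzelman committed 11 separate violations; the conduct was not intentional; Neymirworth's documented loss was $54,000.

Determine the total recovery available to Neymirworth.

Statutory damages: 11 × $710 = $7,810
Conduct not intentional: the in-lieu enhancement does not apply.
Actual plus statutory damages: $54,000 + $7,810 = $61,810
Attorney fees: 20% of $61,810 = $12,362
Total before cap: $61,810 + $12,362 = $74,172
Cap at $164,600: $74,172 is within the cap, no reduction.

$74,172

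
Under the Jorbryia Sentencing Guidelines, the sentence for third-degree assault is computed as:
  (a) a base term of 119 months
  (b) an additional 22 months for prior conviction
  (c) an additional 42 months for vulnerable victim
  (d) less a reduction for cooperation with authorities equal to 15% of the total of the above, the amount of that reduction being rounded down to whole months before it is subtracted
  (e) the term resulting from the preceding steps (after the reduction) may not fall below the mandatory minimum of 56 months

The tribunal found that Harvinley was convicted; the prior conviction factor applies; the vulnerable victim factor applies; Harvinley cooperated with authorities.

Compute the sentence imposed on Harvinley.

Prior conviction enhancement: +22 months
Vulnerable victim enhancement: +42 months
Adjusted term: 119 months + 22 months + 42 months = 183 months
Cooperation with authorities reduction: 15% of 183 months = 27 months (rounded down)
After reduction: 183 − 27 = 156 months
Minimum 56 months: 156 months meets the minimum, no increase.

156 months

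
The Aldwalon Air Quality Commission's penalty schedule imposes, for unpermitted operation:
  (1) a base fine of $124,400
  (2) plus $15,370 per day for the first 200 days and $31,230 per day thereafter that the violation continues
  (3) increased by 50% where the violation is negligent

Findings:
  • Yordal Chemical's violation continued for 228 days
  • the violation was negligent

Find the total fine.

$6,109,260

First 200 days: 200 × $15,370 = $3,074,000
Remaining days: (228 − 200) × $31,230 = $874,440
Per-day component: $3,074,000 + $874,440 = $3,948,440
Base plus per-day: $124,400 + $3,948,440 = $4,072,840
Enhancement: 50% of $4,072,840 = $2,036,420
Enhanced fine: $4,072,840 + $2,036,420 = $6,109,260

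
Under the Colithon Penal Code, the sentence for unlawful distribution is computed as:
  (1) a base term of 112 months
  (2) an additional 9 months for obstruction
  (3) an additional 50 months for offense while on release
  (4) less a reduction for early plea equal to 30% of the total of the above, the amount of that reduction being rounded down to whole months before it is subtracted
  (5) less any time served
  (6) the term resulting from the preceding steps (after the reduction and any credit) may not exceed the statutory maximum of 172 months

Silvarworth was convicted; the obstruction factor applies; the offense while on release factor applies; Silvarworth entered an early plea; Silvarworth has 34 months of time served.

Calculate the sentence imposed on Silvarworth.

86 months

Obstruction enhancement: +9 months
Offense while on release enhancement: +50 months
Adjusted term: 112 months + 9 months + 50 months = 171 months
Early plea reduction: 30% of 171 months = 51 months (rounded down)
After reduction: 171 − 51 = 120 months
Less time served: 120 months − 34 months = 86 months
Cap at 172 months: 86 months is within the cap, no reduction.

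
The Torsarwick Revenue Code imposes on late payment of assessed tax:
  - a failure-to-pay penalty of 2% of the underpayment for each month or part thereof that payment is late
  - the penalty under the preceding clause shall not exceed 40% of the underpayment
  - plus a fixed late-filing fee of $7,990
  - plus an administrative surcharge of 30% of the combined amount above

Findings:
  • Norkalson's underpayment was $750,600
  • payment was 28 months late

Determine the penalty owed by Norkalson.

Accrued rate: 2% × 28 = 56%, capped at 40% → 40%
Failure-to-pay penalty: 40% of $750,600 = $300,240
Penalty before surcharge: $300,240 + $7,990 = $308,230
Administrative surcharge: 30% of $308,230 = $92,469
Total penalty: $308,230 + $92,469 = $400,699

$400,699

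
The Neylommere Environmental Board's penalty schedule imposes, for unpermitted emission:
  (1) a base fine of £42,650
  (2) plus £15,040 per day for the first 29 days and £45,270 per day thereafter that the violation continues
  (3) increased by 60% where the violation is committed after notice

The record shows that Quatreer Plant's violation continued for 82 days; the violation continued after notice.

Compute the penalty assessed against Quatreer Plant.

First 29 days: 29 × £15,040 = £436,160
Remaining days: (82 − 29) × £45,270 = £2,399,310
Per-day component: £436,160 + £2,399,310 = £2,835,470
Base plus per-day: £42,650 + £2,835,470 = £2,878,120
Enhancement: 60% of £2,878,120 = £1,726,872
Enhanced fine: £2,878,120 + £1,726,872 = £4,604,992

£4,604,992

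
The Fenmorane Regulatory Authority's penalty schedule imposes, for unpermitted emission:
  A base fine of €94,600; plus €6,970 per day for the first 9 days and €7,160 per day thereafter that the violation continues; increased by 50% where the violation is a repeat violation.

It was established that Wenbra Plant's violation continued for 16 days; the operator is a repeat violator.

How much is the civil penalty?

First 9 days: 9 × €6,970 = €62,730
Remaining days: (16 − 9) × €7,160 = €50,120
Per-day component: €62,730 + €50,120 = €112,850
Base plus per-day: €94,600 + €112,850 = €207,450
Enhancement: 50% of €207,450 = €103,725
Enhanced fine: €207,450 + €103,725 = €311,175

€311,175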